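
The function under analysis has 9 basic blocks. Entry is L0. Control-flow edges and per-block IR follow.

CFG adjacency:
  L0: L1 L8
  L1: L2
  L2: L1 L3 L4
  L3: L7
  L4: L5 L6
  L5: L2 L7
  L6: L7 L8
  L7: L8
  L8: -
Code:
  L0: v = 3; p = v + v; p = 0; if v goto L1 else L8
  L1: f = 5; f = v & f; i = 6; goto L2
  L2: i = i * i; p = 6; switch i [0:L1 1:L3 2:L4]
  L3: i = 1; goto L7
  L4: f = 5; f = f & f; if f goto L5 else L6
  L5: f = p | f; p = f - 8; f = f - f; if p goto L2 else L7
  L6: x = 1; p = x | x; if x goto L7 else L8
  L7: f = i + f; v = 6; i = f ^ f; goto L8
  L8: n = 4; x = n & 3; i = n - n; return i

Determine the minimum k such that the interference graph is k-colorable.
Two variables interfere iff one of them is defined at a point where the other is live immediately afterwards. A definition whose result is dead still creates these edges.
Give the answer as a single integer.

Per-block:
  L0: {p,v} / ∅
  L1: {f,i} / {v}
  L2: {i,p} / {i}
  L3: {i} / ∅
  L4: {f} / ∅
  L5: {f,p} / {f,p}
  L6: {p,x} / ∅
  L7: {f,i,v} / {f,i}
  L8: {i,n,x} / ∅

Live sets:
  L0 li=∅ lo={v}
  L1 li={v} lo={f,i,v}
  L2 li={f,i,v} lo={f,i,p,v}
  L3 li={f} lo={f,i}
  L4 li={i,p,v} lo={f,i,p,v}
  L5 li={f,i,p,v} lo={f,i,v}
  L6 li={f,i} lo={f,i}
  L7 li={f,i} lo=∅
  L8 li=∅ lo=∅

Interfere edges:
  f — {i,p,v,x}
  i — {f,p,v,x}
  n — {x}
  p — {f,i,v,x}
  v — {f,i,p}
  x — {f,i,n,p}

Colouring:
  {f,i,p,v} pairwise interfere (4-clique) ⇒ χ ≥ 4
  assign f→R0 i→R1 n→R0 p→R2 v→R3 x→R3 — no edge inside a register ⇒ χ ≤ 4
  χ = 4

Answer: 4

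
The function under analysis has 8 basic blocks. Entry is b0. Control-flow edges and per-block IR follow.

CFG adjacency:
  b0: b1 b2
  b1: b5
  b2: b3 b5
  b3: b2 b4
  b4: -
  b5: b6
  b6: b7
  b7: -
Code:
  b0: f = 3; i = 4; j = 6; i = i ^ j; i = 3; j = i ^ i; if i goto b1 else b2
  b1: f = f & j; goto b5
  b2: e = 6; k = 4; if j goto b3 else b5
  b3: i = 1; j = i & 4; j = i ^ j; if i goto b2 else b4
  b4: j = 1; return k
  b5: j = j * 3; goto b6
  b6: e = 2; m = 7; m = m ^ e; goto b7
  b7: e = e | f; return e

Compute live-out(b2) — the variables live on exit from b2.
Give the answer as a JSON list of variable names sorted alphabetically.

Answer: ["f", "j", "k"]

Analysis:
def/use:
  b0: def={f,i,j} ue=∅
  b1: def={f} ue={f,j}
  b2: def={e,k} ue={j}
  b3: def={i,j} ue=∅
  b4: def={j} ue={k}
  b5: def={j} ue={j}
  b6: def={e,m} ue=∅
  b7: def={e} ue={e,f}

Live sets:
  live b0: ∅→{f,j}
  live b1: {f,j}→{f,j}
  live b2: {f,j}→{f,j,k}
  live b3: {f,k}→{f,j,k}
  live b4: {k}→∅
  live b5: {f,j}→{f}
  live b6: {f}→{e,f}
  live b7: {e,f}→∅

live-out(b2) = ["f", "j", "k"]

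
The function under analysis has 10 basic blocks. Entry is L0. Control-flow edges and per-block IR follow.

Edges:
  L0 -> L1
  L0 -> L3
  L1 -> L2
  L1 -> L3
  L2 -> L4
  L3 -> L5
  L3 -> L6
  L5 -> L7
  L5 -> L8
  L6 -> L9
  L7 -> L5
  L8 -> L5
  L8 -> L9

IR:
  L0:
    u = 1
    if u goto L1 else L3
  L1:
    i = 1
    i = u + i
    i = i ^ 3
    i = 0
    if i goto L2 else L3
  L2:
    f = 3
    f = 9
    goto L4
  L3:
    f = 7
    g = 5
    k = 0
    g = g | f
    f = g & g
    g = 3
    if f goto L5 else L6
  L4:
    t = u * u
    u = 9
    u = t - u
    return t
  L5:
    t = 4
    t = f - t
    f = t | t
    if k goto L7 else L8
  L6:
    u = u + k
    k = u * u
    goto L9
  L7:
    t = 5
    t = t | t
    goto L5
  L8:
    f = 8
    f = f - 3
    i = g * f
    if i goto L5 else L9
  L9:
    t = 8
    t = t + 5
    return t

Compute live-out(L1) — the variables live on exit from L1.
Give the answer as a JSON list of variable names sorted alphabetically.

Answer: ["u"]

Derivation:
Per-block:
  L0: {u} / ∅
  L1: {i} / {u}
  L2: {f} / ∅
  L3: {f,g,k} / ∅
  L4: {t,u} / {u}
  L5: {f,t} / {f,k}
  L6: {k,u} / {k,u}
  L7: {t} / ∅
  L8: {f,i} / {g}
  L9: {t} / ∅

Liveness:
  live L0: ∅→{u}
  live L1: {u}→{u}
  live L2: {u}→{u}
  live L3: {u}→{f,g,k,u}
  live L4: {u}→∅
  live L5: {f,g,k}→{f,g,k}
  live L6: {k,u}→∅
  live L7: {f,g,k}→{f,g,k}
  live L8: {g,k}→{f,g,k}
  live L9: ∅→∅

live-out(L1) = ["u"]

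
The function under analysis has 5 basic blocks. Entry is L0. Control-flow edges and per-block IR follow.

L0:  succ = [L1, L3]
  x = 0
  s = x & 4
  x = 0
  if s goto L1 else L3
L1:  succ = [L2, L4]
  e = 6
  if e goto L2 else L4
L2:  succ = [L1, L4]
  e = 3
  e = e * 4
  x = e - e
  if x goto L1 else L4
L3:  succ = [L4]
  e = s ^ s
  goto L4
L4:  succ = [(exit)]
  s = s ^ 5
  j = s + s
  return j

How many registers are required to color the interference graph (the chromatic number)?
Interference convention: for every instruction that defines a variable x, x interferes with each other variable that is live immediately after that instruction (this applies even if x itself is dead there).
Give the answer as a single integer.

Answer: 2

Derivation:
Block summaries:
  L0: def={s,x} ue=∅
  L1: def={e} ue=∅
  L2: def={e,x} ue=∅
  L3: def={e} ue={s}
  L4: def={j,s} ue={s}

Backward fixpoint:
  L0 li=∅ lo={s}
  L1 li={s} lo={s}
  L2 li={s} lo={s}
  L3 li={s} lo={s}
  L4 li={s} lo=∅

Conflict graph:
  e — {s}
  j — ∅
  s — {e,x}
  x — {s}

Registers:
  {e,s} pairwise interfere (2-clique) ⇒ χ ≥ 2
  assign e→r1 j→r0 s→r0 x→r1 — no edge inside a register ⇒ χ ≤ 2
  χ = 2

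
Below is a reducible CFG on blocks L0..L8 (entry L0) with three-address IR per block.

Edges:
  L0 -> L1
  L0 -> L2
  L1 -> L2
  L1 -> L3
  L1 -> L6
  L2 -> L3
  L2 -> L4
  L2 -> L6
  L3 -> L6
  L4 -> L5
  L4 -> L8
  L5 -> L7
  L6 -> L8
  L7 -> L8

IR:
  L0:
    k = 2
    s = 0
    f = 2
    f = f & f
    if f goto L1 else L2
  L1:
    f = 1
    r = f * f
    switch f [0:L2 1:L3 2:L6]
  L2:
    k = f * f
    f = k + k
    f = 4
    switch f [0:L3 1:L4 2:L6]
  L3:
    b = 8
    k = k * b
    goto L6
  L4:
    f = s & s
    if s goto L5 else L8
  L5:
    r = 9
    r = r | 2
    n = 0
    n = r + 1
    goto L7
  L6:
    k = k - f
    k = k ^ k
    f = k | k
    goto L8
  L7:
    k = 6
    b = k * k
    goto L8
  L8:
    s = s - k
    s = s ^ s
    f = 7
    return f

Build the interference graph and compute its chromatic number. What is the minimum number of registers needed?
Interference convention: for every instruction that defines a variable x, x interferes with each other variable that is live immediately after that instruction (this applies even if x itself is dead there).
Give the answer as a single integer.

Answer: 4

Working:
Per-block:
  L0 def {f,k,s} use ∅
  L1 def {f,r} use ∅
  L2 def {f,k} use {f}
  L3 def {b,k} use {k}
  L4 def {f} use {s}
  L5 def {n,r} use ∅
  L6 def {f,k} use {f,k}
  L7 def {b,k} use ∅
  L8 def {f,s} use {k,s}

Backward fixpoint:
  live L0: ∅→{f,k,s}
  live L1: {k,s}→{f,k,s}
  live L2: {f,s}→{f,k,s}
  live L3: {f,k,s}→{f,k,s}
  live L4: {k,s}→{k,s}
  live L5: {s}→{s}
  live L6: {f,k,s}→{k,s}
  live L7: {s}→{k,s}
  live L8: {k,s}→∅

Interfere edges:
  b: {f,k,s}
  f: {b,k,r,s}
  k: {b,f,r,s}
  n: {r,s}
  r: {f,k,n,s}
  s: {b,f,k,n,r}

Chromatic number:
  clique {b,f,k,s} ⇒ need ≥ 4
  4-colouring: r0={s}  r1={f,n}  r2={k}  r3={b,r}
  χ = 4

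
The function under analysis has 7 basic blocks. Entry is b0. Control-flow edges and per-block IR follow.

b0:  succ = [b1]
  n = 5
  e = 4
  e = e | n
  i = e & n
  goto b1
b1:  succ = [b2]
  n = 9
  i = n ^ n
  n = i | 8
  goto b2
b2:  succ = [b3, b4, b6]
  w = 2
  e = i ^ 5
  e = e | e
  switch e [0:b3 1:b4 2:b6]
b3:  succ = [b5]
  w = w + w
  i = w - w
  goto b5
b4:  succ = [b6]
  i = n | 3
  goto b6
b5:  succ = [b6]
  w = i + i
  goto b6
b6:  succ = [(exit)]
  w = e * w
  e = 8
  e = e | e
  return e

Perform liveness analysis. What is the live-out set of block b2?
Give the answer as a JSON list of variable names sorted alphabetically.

def/use:
  b0: def={e,i,n} ue=∅
  b1: def={i,n} ue=∅
  b2: def={e,w} ue={i}
  b3: def={i,w} ue={w}
  b4: def={i} ue={n}
  b5: def={w} ue={i}
  b6: def={e,w} ue={e,w}

Backward fixpoint:
  b0 li=∅ lo=∅
  b1 li=∅ lo={i,n}
  b2 li={i,n} lo={e,n,w}
  b3 li={e,w} lo={e,i}
  b4 li={e,n,w} lo={e,w}
  b5 li={e,i} lo={e,w}
  b6 li={e,w} lo=∅

live-out(b2) = ["e", "n", "w"]

Answer: ["e", "n", "w"]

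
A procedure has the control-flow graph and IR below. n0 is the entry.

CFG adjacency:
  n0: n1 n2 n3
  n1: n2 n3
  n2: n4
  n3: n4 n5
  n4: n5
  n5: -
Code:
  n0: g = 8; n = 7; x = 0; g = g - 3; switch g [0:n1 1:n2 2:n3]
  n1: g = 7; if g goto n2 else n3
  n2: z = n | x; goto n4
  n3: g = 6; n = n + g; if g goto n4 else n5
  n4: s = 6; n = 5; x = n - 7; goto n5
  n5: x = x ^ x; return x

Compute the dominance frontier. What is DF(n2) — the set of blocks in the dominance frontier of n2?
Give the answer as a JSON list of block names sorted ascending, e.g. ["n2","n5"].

Answer: ["n4"]

Working:
idom tree: n1←n0 n2←n0 n3←n0 n4←n0 n5←n0
Dom at joins:
  n2: preds {n0,n1}: {n0} ∩ {n0,n1} = {n0}; idom=n0
  n3: preds {n0,n1}: {n0} ∩ {n0,n1} = {n0}; idom=n0
  n4: preds {n2,n3}: {n0,n2} ∩ {n0,n3} = {n0}; idom=n0
  n5: preds {n3,n4}: {n0,n3} ∩ {n0,n4} = {n0}; idom=n0

DF derivation:
  join n2 pred n0: · stop@n0
  join n2 pred n1: n1 stop@n0
  join n3 pred n0: · stop@n0
  join n3 pred n1: n1 stop@n0
  join n4 pred n2: n2 stop@n0
  join n4 pred n3: n3 stop@n0
  join n5 pred n3: n3 stop@n0
  join n5 pred n4: n4 stop@n0
  DF(n0)=∅
  DF(n1)={n2,n3}
  DF(n2)={n4}
  DF(n3)={n4,n5}
  DF(n4)={n5}
  DF(n5)=∅

DF(n2) = ["n4"]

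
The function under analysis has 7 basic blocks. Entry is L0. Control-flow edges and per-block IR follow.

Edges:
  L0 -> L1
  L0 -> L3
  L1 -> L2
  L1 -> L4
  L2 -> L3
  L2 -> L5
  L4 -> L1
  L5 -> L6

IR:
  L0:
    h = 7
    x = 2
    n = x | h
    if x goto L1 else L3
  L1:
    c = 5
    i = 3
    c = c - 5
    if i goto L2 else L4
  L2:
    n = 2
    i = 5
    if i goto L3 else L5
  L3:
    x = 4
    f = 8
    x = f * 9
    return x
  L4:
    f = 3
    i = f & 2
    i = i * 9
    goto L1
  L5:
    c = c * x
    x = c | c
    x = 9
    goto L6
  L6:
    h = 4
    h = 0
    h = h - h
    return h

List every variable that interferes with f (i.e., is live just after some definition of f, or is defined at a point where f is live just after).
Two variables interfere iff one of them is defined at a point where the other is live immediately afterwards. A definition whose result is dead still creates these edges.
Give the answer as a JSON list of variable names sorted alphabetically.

Per-block:
  L0: def={h,n,x} ue=∅
  L1: def={c,i} ue=∅
  L2: def={i,n} ue=∅
  L3: def={f,x} ue=∅
  L4: def={f,i} ue=∅
  L5: def={c,x} ue={c,x}
  L6: def={h} ue=∅

Backward fixpoint:
  live L0: ∅→{x}
  live L1: {x}→{c,x}
  live L2: {c,x}→{c,x}
  live L3: ∅→∅
  live L4: {x}→{x}
  live L5: {c,x}→∅
  live L6: ∅→∅

Interference:
  c: {i,n,x}
  f: {x}
  h: {x}
  i: {c,x}
  n: {c,x}
  x: {c,f,h,i,n}

N(f) = ["x"]

Answer: ["x"]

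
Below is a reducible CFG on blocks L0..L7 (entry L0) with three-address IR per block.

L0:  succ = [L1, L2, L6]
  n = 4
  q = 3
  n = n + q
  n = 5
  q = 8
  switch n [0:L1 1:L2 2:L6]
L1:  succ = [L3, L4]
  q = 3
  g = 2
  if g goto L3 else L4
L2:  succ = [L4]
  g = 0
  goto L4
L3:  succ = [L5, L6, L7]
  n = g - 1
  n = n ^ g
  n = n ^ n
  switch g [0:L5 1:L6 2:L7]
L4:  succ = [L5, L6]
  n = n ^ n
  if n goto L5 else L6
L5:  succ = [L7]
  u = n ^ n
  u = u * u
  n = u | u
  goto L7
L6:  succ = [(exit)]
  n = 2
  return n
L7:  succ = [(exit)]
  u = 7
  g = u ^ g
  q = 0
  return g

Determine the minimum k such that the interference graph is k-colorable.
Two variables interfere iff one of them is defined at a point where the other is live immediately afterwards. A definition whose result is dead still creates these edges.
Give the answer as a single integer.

Answer: 3

Derivation:
Block summaries:
  L0: {n,q} / ∅
  L1: {g,q} / ∅
  L2: {g} / ∅
  L3: {n} / {g}
  L4: {n} / {n}
  L5: {n,u} / {n}
  L6: {n} / ∅
  L7: {g,q,u} / {g}

Backward fixpoint:
  live L0: ∅→{n}
  live L1: {n}→{g,n}
  live L2: {n}→{g,n}
  live L3: {g}→{g,n}
  live L4: {g,n}→{g,n}
  live L5: {g,n}→{g}
  live L6: ∅→∅
  live L7: {g}→∅

Interference:
  g — {n,q,u}
  n — {g,q}
  q — {g,n}
  u — {g}

Registers:
  clique {g,n,q} ⇒ need ≥ 3
  3-colouring: R0={g}  R1={n,u}  R2={q}
  χ = 3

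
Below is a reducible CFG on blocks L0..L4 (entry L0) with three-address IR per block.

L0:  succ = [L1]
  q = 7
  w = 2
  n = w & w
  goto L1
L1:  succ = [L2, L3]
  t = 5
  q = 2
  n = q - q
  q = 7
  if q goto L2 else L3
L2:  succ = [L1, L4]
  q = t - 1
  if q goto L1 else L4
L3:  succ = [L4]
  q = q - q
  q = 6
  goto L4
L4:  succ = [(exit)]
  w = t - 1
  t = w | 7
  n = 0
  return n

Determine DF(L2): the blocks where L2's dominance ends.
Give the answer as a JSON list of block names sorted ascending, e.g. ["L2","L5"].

idom tree: L1←L0 L2←L1 L3←L1 L4←L1
Dom∩ at merges:
  L1: preds {L0,L2}: {L0} ∩ {L0,L1,L2} = {L0}; idom=L0
  L4: preds {L2,L3}: {L0,L1,L2} ∩ {L0,L1,L3} = {L0,L1}; idom=L1

DF derivation:
  join L1 pred L0: · stop@L0
  join L1 pred L2: L2→L1 stop@L0
  join L4 pred L2: L2 stop@L1
  join L4 pred L3: L3 stop@L1
  L0 → ∅
  L1 → {L1}
  L2 → {L1,L4}
  L3 → {L4}
  L4 → ∅

DF(L2) = ["L1", "L4"]

Answer: ["L1", "L4"]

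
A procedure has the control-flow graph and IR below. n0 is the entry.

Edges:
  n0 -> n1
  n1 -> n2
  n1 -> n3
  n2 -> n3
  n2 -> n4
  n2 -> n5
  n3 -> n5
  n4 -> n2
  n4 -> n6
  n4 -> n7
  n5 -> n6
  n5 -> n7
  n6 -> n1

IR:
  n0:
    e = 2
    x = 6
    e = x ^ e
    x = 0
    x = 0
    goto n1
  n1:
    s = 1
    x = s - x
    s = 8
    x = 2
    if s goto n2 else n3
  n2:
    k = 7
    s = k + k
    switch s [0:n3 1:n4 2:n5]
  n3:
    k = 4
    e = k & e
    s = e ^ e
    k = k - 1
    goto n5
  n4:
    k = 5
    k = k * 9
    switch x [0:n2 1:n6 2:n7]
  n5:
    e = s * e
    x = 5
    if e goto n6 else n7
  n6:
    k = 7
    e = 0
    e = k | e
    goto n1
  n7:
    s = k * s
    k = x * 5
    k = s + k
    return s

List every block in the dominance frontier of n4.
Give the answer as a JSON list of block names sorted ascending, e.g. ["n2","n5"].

idom tree: n1←n0 n2←n1 n3←n1 n4←n2 n5←n1 n6←n1 n7←n1
Dom at joins:
  n1: preds {n0,n6}: {n0} ∩ {n0,n1,n6} = {n0}; idom=n0
  n2: preds {n1,n4}: {n0,n1} ∩ {n0,n1,n2,n4} = {n0,n1}; idom=n1
  n3: preds {n1,n2}: {n0,n1} ∩ {n0,n1,n2} = {n0,n1}; idom=n1
  n5: preds {n2,n3}: {n0,n1,n2} ∩ {n0,n1,n3} = {n0,n1}; idom=n1
  n6: preds {n4,n5}: {n0,n1,n2,n4} ∩ {n0,n1,n5} = {n0,n1}; idom=n1
  n7: preds {n4,n5}: {n0,n1,n2,n4} ∩ {n0,n1,n5} = {n0,n1}; idom=n1

Frontier:
  join n1 pred n0: · stop@n0
  join n1 pred n6: n6→n1 stop@n0
  join n2 pred n1: · stop@n1
  join n2 pred n4: n4→n2 stop@n1
  join n3 pred n1: · stop@n1
  join n3 pred n2: n2 stop@n1
  join n5 pred n2: n2 stop@n1
  join n5 pred n3: n3 stop@n1
  join n6 pred n4: n4→n2 stop@n1
  join n6 pred n5: n5 stop@n1
  join n7 pred n4: n4→n2 stop@n1
  join n7 pred n5: n5 stop@n1
  n0 → ∅
  n1 → {n1}
  n2 → {n2,n3,n5,n6,n7}
  n3 → {n5}
  n4 → {n2,n6,n7}
  n5 → {n6,n7}
  n6 → {n1}
  n7 → ∅

DF(n4) = ["n2", "n6", "n7"]

Answer: ["n2", "n6", "n7"]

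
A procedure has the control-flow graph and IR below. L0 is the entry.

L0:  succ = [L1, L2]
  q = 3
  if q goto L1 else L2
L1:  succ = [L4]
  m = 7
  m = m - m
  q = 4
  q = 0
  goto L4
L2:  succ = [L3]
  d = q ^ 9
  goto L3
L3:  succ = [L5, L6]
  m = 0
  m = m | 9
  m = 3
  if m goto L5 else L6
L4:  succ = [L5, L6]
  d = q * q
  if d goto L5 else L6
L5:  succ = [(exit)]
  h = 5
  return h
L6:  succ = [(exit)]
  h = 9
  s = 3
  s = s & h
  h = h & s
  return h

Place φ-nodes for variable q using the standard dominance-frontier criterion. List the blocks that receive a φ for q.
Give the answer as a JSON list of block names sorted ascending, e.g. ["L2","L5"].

Answer: ["L5", "L6"]

Derivation:
idom tree: L1←L0 L2←L0 L3←L2 L4←L1 L5←L0 L6←L0
Join-block Dom:
  L5: preds {L3,L4}: {L0,L2,L3} ∩ {L0,L1,L4} = {L0}; idom=L0
  L6: preds {L3,L4}: {L0,L2,L3} ∩ {L0,L1,L4} = {L0}; idom=L0

Frontier:
  L5←L3: walk L3→L2 to L0
  L5←L4: walk L4→L1 to L0
  L6←L3: walk L3→L2 to L0
  L6←L4: walk L4→L1 to L0
  L0 → ∅
  L1 → {L5,L6}
  L2 → {L5,L6}
  L3 → {L5,L6}
  L4 → {L5,L6}
  L5 → ∅
  L6 → ∅

φ for q: defs {L0,L1}
  DF⁺ = {L5,L6}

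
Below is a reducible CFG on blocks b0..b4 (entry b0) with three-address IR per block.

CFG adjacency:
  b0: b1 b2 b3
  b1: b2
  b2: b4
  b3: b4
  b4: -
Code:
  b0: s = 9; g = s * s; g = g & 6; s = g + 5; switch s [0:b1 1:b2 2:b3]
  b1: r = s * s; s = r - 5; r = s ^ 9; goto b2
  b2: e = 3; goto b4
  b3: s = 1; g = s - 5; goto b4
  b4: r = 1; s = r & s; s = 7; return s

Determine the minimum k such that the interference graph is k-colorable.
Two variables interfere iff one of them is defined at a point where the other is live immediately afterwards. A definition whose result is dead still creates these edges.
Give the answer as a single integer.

Answer: 2

Derivation:
def/use:
  b0 def {g,s} use ∅
  b1 def {r,s} use {s}
  b2 def {e} use ∅
  b3 def {g,s} use ∅
  b4 def {r,s} use {s}

Liveness:
  live b0: ∅→{s}
  live b1: {s}→{s}
  live b2: {s}→{s}
  live b3: ∅→{s}
  live b4: {s}→∅

Conflict graph:
  e — {s}
  g — {s}
  r — {s}
  s — {e,g,r}

Colouring:
  clique {e,s} ⇒ need ≥ 2
  assign e→c1 g→c1 r→c1 s→c0 — no edge inside a register ⇒ χ ≤ 2
  χ = 2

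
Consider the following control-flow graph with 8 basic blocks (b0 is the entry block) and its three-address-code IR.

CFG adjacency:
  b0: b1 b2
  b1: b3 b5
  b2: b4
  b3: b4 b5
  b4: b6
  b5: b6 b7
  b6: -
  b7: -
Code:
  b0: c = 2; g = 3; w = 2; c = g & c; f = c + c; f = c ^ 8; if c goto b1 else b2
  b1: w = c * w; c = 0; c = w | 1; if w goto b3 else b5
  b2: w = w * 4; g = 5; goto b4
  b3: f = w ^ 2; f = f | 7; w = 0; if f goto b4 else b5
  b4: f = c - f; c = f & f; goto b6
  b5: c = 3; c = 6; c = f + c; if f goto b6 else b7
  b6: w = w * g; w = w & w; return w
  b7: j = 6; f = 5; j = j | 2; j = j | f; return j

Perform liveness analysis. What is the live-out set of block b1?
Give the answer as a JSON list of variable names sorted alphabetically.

Per-block:
  b0: {c,f,g,w} / ∅
  b1: {c,w} / {c,w}
  b2: {g,w} / {w}
  b3: {f,w} / {w}
  b4: {c,f} / {c,f}
  b5: {c} / {f}
  b6: {w} / {g,w}
  b7: {f,j} / ∅

Live sets:
  b0 li=∅ lo={c,f,g,w}
  b1 li={c,f,g,w} lo={c,f,g,w}
  b2 li={c,f,w} lo={c,f,g,w}
  b3 li={c,g,w} lo={c,f,g,w}
  b4 li={c,f,g,w} lo={g,w}
  b5 li={f,g,w} lo={g,w}
  b6 li={g,w} lo=∅
  b7 li=∅ lo=∅

live-out(b1) = ["c", "f", "g", "w"]

Answer: ["c", "f", "g", "w"]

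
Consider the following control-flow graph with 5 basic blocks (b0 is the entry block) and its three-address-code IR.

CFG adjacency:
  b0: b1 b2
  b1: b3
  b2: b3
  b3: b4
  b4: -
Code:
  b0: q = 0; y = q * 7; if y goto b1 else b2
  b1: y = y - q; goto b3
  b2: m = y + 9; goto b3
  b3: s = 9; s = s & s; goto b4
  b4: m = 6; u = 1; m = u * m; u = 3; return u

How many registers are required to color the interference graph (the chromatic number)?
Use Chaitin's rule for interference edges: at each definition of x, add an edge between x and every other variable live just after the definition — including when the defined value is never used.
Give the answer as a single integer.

Answer: 2

Analysis:
Block summaries:
  b0 def {q,y} use ∅
  b1 def {y} use {q,y}
  b2 def {m} use {y}
  b3 def {s} use ∅
  b4 def {m,u} use ∅

Backward fixpoint:
  b0: in=∅ out={q,y}
  b1: in={q,y} out=∅
  b2: in={y} out=∅
  b3: in=∅ out=∅
  b4: in=∅ out=∅

Interfere edges:
  m: {u}
  q: {y}
  s: ∅
  u: {m}
  y: {q}

Chromatic number:
  clique {m,u} ⇒ need ≥ 2
  2-colouring: r0={m,q,s}  r1={u,y}
  χ = 2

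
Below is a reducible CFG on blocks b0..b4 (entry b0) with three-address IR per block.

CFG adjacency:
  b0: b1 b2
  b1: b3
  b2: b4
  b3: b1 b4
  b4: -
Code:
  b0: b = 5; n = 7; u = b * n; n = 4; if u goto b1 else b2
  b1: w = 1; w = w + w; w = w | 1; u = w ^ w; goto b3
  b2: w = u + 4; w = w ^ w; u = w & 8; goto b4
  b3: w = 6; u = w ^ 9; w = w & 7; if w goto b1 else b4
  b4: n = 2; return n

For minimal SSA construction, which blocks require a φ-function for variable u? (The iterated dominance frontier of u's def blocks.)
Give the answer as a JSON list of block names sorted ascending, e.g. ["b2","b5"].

Answer: ["b1", "b4"]

Analysis:
idom tree: b1←b0 b2←b0 b3←b1 b4←b0
Dom∩ at merges:
  b1: preds {b0,b3}: {b0} ∩ {b0,b1,b3} = {b0}; idom=b0
  b4: preds {b2,b3}: {b0,b2} ∩ {b0,b1,b3} = {b0}; idom=b0

Frontier:
  b1←b0: walk · to b0
  b1←b3: walk b3→b1 to b0
  b4←b2: walk b2 to b0
  b4←b3: walk b3→b1 to b0
  DF(b0)=∅
  DF(b1)={b1,b4}
  DF(b2)={b4}
  DF(b3)={b1,b4}
  DF(b4)=∅

φ for u: defs {b0,b1,b2,b3}
  DF⁺ = {b1,b4}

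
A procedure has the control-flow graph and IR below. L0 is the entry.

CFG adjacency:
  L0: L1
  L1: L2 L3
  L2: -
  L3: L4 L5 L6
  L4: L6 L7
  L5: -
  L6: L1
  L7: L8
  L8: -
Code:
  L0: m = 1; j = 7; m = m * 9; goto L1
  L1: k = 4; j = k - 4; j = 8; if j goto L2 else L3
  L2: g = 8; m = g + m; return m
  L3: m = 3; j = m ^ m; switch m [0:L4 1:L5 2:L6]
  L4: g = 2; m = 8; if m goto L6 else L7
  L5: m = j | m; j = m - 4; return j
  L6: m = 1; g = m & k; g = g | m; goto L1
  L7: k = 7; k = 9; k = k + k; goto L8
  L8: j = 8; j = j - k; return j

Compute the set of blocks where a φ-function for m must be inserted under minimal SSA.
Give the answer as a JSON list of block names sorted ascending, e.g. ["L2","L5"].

idom tree: L1←L0 L2←L1 L3←L1 L4←L3 L5←L3 L6←L3 L7←L4 L8←L7
Dom∩ at merges:
  L1: preds {L0,L6}: {L0} ∩ {L0,L1,L3,L6} = {L0}; idom=L0
  L6: preds {L3,L4}: {L0,L1,L3} ∩ {L0,L1,L3,L4} = {L0,L1,L3}; idom=L3

DF derivation:
  L1←L0: walk · to L0
  L1←L6: walk L6→L3→L1 to L0
  L6←L3: walk · to L3
  L6←L4: walk L4 to L3
  DF(L0)=∅
  DF(L1)={L1}
  DF(L2)=∅
  DF(L3)={L1}
  DF(L4)={L6}
  DF(L5)=∅
  DF(L6)={L1}
  DF(L7)=∅
  DF(L8)=∅

φ for m: defs {L0,L2,L3,L4,L5,L6}
  DF⁺ = {L1,L6}

Answer: ["L1", "L6"]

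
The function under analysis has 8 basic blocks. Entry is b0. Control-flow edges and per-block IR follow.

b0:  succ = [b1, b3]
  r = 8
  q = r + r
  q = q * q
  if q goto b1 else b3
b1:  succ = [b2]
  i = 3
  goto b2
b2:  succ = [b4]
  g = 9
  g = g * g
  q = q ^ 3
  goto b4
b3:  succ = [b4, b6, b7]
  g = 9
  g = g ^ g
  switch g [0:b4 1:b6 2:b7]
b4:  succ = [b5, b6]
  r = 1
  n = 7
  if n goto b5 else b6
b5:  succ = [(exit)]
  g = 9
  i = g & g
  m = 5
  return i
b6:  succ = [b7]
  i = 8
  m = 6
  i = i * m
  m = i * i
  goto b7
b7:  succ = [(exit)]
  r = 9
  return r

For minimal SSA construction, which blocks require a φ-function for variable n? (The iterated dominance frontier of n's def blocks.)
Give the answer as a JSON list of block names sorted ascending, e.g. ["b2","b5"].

Answer: ["b6", "b7"]

Derivation:
idom tree: b1←b0 b2←b1 b3←b0 b4←b0 b5←b4 b6←b0 b7←b0
Dom at joins:
  b4: preds {b2,b3}: {b0,b1,b2} ∩ {b0,b3} = {b0}; idom=b0
  b6: preds {b3,b4}: {b0,b3} ∩ {b0,b4} = {b0}; idom=b0
  b7: preds {b3,b6}: {b0,b3} ∩ {b0,b6} = {b0}; idom=b0

DF derivation:
  b4←b2: walk b2→b1 to b0
  b4←b3: walk b3 to b0
  b6←b3: walk b3 to b0
  b6←b4: walk b4 to b0
  b7←b3: walk b3 to b0
  b7←b6: walk b6 to b0
  b0: DF=∅
  b1: DF={b4}
  b2: DF={b4}
  b3: DF={b4,b6,b7}
  b4: DF={b6}
  b5: DF=∅
  b6: DF={b7}
  b7: DF=∅

φ for n: defs {b4}
  DF⁺ = {b6,b7}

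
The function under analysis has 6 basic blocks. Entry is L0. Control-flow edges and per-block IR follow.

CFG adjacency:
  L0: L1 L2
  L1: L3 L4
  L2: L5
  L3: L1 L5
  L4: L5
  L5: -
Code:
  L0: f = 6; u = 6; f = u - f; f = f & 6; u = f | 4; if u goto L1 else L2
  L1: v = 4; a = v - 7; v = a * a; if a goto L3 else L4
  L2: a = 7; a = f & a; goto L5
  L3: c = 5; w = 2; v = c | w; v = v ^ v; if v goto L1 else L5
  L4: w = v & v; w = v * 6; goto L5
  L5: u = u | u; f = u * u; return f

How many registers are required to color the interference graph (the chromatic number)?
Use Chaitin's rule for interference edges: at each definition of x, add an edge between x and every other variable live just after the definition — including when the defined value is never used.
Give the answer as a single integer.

Per-block:
  L0 def {f,u} use ∅
  L1 def {a,v} use ∅
  L2 def {a} use {f}
  L3 def {c,v,w} use ∅
  L4 def {w} use {v}
  L5 def {f,u} use {u}

Backward fixpoint:
  L0 li=∅ lo={f,u}
  L1 li={u} lo={u,v}
  L2 li={f,u} lo={u}
  L3 li={u} lo={u}
  L4 li={u,v} lo={u}
  L5 li={u} lo=∅

Conflict graph:
  a↔{f,u,v}
  c↔{u,w}
  f↔{a,u}
  u↔{a,c,f,v,w}
  v↔{a,u,w}
  w↔{c,u,v}

Registers:
  {a,f,u} pairwise interfere (3-clique) ⇒ χ ≥ 3
  3-colouring: r0={u}  r1={a,w}  r2={c,f,v}
  χ = 3

Answer: 3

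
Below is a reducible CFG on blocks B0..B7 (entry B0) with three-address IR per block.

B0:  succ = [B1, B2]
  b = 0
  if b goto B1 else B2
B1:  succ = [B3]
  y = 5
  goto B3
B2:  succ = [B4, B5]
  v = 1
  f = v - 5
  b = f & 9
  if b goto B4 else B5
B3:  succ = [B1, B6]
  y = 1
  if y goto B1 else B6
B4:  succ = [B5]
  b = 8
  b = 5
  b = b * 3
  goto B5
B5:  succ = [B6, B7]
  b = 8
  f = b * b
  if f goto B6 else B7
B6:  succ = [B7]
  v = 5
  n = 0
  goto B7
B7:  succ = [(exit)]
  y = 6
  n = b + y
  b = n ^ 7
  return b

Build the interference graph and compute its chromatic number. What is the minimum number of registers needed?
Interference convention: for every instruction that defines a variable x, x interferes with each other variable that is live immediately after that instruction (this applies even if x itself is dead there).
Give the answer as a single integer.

Answer: 2

Analysis:
Per-block:
  B0 def {b} use ∅
  B1 def {y} use ∅
  B2 def {b,f,v} use ∅
  B3 def {y} use ∅
  B4 def {b} use ∅
  B5 def {b,f} use ∅
  B6 def {n,v} use ∅
  B7 def {b,n,y} use {b}

Liveness:
  live B0: ∅→{b}
  live B1: {b}→{b}
  live B2: ∅→∅
  live B3: {b}→{b}
  live B4: ∅→∅
  live B5: ∅→{b}
  live B6: {b}→{b}
  live B7: {b}→∅

Conflict graph:
  b: {f,n,v,y}
  f: {b}
  n: {b}
  v: {b}
  y: {b}

Chromatic number:
  clique {b,f} ⇒ need ≥ 2
  2-colouring: R0={b}  R1={f,n,v,y}
  χ = 2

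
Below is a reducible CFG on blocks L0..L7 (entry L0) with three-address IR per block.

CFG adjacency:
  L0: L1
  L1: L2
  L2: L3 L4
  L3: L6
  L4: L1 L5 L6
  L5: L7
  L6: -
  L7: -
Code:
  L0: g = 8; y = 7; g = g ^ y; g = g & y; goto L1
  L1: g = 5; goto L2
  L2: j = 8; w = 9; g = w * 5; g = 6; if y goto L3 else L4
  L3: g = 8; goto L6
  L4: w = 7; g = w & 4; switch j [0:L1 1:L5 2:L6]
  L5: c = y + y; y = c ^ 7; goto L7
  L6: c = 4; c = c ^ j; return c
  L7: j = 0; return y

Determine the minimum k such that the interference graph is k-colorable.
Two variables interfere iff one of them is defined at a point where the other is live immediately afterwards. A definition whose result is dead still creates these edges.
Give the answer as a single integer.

Answer: 3

Derivation:
Per-block:
  L0: def={g,y} ue=∅
  L1: def={g} ue=∅
  L2: def={g,j,w} ue={y}
  L3: def={g} ue=∅
  L4: def={g,w} ue={j}
  L5: def={c,y} ue={y}
  L6: def={c} ue={j}
  L7: def={j} ue={y}

Live sets:
  L0: in=∅ out={y}
  L1: in={y} out={y}
  L2: in={y} out={j,y}
  L3: in={j} out={j}
  L4: in={j,y} out={j,y}
  L5: in={y} out={y}
  L6: in={j} out=∅
  L7: in={y} out=∅

Interfere edges:
  c: {j}
  g: {j,y}
  j: {c,g,w,y}
  w: {j,y}
  y: {g,j,w}

Colouring:
  lower bound: {g,j,y} mutually conflict ⇒ χ ≥ 3
  3-colouring: c0={j}  c1={c,y}  c2={g,w}
  χ = 3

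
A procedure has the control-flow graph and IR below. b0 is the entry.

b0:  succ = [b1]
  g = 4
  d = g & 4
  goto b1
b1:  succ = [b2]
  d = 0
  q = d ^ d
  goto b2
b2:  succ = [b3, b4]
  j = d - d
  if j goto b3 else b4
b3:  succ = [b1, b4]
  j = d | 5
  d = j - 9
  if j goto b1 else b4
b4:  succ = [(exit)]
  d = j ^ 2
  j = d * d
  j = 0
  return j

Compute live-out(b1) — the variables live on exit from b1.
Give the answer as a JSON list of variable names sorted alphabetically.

Answer: ["d"]

Working:
Per-block:
  b0 def {d,g} use ∅
  b1 def {d,q} use ∅
  b2 def {j} use {d}
  b3 def {d,j} use {d}
  b4 def {d,j} use {j}

Liveness:
  b0 li=∅ lo=∅
  b1 li=∅ lo={d}
  b2 li={d} lo={d,j}
  b3 li={d} lo={j}
  b4 li={j} lo=∅

live-out(b1) = ["d"]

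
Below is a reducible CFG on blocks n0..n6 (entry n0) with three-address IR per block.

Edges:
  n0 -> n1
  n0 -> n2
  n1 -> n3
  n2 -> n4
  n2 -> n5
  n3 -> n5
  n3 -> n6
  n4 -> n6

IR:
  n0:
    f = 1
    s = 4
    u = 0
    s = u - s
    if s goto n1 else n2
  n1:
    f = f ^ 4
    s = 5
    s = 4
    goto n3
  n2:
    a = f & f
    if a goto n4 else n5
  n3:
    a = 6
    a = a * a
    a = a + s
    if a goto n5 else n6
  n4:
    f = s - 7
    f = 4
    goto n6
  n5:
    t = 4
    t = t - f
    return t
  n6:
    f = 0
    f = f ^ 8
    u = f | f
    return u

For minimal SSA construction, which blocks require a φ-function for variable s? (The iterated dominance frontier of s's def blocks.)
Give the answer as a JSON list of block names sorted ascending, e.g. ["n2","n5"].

Answer: ["n5", "n6"]

Working:
idom tree: n1←n0 n2←n0 n3←n1 n4←n2 n5←n0 n6←n0
Dom at joins:
  n5: preds {n2,n3}: {n0,n2} ∩ {n0,n1,n3} = {n0}; idom=n0
  n6: preds {n3,n4}: {n0,n1,n3} ∩ {n0,n2,n4} = {n0}; idom=n0

DF derivation:
  n5←n2: walk n2 to n0
  n5←n3: walk n3→n1 to n0
  n6←n3: walk n3→n1 to n0
  n6←n4: walk n4→n2 to n0
  n0 → ∅
  n1 → {n5,n6}
  n2 → {n5,n6}
  n3 → {n5,n6}
  n4 → {n6}
  n5 → ∅
  n6 → ∅

φ for s: defs {n0,n1}
  DF⁺ = {n5,n6}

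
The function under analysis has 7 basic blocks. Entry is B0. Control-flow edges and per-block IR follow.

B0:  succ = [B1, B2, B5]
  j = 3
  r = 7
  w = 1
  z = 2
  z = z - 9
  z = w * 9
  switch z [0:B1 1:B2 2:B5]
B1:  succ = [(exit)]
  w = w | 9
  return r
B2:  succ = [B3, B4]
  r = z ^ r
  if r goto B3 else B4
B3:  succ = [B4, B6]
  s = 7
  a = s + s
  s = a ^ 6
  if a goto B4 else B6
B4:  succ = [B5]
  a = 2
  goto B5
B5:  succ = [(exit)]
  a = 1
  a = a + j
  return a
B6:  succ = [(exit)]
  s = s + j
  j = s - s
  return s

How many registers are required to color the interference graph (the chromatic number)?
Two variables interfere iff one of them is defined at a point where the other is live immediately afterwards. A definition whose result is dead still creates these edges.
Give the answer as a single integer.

Answer: 4

Working:
Per-block:
  B0 def {j,r,w,z} use ∅
  B1 def {w} use {r,w}
  B2 def {r} use {r,z}
  B3 def {a,s} use ∅
  B4 def {a} use ∅
  B5 def {a} use {j}
  B6 def {j,s} use {j,s}

Live sets:
  B0: in=∅ out={j,r,w,z}
  B1: in={r,w} out=∅
  B2: in={j,r,z} out={j}
  B3: in={j} out={j,s}
  B4: in={j} out={j}
  B5: in={j} out=∅
  B6: in={j,s} out=∅

Interference:
  a — {j,s}
  j — {a,r,s,w,z}
  r — {j,w,z}
  s — {a,j}
  w — {j,r,z}
  z — {j,r,w}

Colouring:
  lower bound: {j,r,w,z} mutually conflict ⇒ χ ≥ 4
  4-colouring: c0={j}  c1={a,r}  c2={s,w}  c3={z}
  χ = 4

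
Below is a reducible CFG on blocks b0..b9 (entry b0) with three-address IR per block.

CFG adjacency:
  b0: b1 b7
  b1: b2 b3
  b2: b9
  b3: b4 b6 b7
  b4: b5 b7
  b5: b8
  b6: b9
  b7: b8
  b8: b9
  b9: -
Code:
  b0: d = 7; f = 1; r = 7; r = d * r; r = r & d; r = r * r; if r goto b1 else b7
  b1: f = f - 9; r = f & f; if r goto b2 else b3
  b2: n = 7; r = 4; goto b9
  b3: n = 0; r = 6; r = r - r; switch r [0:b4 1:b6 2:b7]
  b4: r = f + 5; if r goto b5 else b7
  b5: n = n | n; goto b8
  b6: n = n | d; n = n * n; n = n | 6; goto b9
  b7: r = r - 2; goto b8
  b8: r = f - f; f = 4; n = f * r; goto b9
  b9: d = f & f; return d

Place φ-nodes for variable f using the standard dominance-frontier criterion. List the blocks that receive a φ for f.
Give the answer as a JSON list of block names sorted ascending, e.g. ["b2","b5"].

Answer: ["b7", "b8", "b9"]

Working:
idom tree: b1←b0 b2←b1 b3←b1 b4←b3 b5←b4 b6←b3 b7←b0 b8←b0 b9←b0
Join-block Dom:
  b7: preds {b0,b3,b4}: {b0} ∩ {b0,b1,b3} ∩ {b0,b1,b3,b4} = {b0}; idom=b0
  b8: preds {b5,b7}: {b0,b1,b3,b4,b5} ∩ {b0,b7} = {b0}; idom=b0
  b9: preds {b2,b6,b8}: {b0,b1,b2} ∩ {b0,b1,b3,b6} ∩ {b0,b8} = {b0}; idom=b0

Frontier:
  b7←b0: walk · to b0
  b7←b3: walk b3→b1 to b0
  b7←b4: walk b4→b3→b1 to b0
  b8←b5: walk b5→b4→b3→b1 to b0
  b8←b7: walk b7 to b0
  b9←b2: walk b2→b1 to b0
  b9←b6: walk b6→b3→b1 to b0
  b9←b8: walk b8 to b0
  DF(b0)=∅
  DF(b1)={b7,b8,b9}
  DF(b2)={b9}
  DF(b3)={b7,b8,b9}
  DF(b4)={b7,b8}
  DF(b5)={b8}
  DF(b6)={b9}
  DF(b7)={b8}
  DF(b8)={b9}
  DF(b9)=∅

φ for f: defs {b0,b1,b8}
  DF⁺ = {b7,b8,b9}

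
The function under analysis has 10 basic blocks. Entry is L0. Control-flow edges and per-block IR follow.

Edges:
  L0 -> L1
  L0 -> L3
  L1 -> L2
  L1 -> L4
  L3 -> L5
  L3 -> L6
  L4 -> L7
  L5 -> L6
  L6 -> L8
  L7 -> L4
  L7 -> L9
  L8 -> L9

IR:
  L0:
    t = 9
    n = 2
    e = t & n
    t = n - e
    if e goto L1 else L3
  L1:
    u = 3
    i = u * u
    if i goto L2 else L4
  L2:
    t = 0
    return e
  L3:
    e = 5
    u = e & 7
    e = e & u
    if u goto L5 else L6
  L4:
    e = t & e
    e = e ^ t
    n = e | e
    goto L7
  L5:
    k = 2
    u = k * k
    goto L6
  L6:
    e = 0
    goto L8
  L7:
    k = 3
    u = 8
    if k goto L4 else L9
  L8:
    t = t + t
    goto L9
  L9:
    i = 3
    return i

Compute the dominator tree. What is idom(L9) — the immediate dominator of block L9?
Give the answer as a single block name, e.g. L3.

Answer: L0

Working:
idom tree: L1←L0 L2←L1 L3←L0 L4←L1 L5←L3 L6←L3 L7←L4 L8←L6 L9←L0
Dom∩ at merges:
  L4: preds {L1,L7}: {L0,L1} ∩ {L0,L1,L4,L7} = {L0,L1}; idom=L1
  L6: preds {L3,L5}: {L0,L3} ∩ {L0,L3,L5} = {L0,L3}; idom=L3
  L9: preds {L7,L8}: {L0,L1,L4,L7} ∩ {L0,L3,L6,L8} = {L0}; idom=L0

idom(L9) = L0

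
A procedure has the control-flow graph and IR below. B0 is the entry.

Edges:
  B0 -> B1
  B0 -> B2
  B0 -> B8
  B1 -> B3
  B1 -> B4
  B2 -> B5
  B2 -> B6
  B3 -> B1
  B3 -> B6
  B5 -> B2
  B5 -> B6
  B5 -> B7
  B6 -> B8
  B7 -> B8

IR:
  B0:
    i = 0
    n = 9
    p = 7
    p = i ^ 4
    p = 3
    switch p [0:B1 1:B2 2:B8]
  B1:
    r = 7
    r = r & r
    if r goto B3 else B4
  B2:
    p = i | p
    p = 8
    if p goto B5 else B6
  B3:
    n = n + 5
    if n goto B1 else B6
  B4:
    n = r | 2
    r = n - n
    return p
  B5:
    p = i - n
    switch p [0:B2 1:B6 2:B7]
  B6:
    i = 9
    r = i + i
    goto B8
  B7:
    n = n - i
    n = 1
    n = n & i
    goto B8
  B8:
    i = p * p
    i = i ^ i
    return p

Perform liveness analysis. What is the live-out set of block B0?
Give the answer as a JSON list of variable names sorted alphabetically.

def/use:
  B0 def {i,n,p} use ∅
  B1 def {r} use ∅
  B2 def {p} use {i,p}
  B3 def {n} use {n}
  B4 def {n,r} use {p,r}
  B5 def {p} use {i,n}
  B6 def {i,r} use ∅
  B7 def {n} use {i,n}
  B8 def {i} use {p}

Live sets:
  live B0: ∅→{i,n,p}
  live B1: {n,p}→{n,p,r}
  live B2: {i,n,p}→{i,n,p}
  live B3: {n,p}→{n,p}
  live B4: {p,r}→∅
  live B5: {i,n}→{i,n,p}
  live B6: {p}→{p}
  live B7: {i,n,p}→{p}
  live B8: {p}→∅

live-out(B0) = ["i", "n", "p"]

Answer: ["i", "n", "p"]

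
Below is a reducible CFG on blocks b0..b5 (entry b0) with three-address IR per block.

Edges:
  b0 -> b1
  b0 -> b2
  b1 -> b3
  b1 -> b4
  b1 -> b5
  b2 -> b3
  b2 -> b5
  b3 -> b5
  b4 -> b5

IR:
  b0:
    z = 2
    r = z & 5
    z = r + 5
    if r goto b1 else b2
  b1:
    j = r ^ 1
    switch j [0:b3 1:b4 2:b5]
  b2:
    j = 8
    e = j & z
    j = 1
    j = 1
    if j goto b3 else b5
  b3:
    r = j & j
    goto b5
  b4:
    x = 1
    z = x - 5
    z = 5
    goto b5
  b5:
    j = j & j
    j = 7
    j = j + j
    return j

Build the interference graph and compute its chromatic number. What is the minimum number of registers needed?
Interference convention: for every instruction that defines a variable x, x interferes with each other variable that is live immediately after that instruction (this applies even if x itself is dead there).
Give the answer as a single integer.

Answer: 3

Derivation:
def/use:
  b0: def={r,z} ue=∅
  b1: def={j} ue={r}
  b2: def={e,j} ue={z}
  b3: def={r} ue={j}
  b4: def={x,z} ue=∅
  b5: def={j} ue={j}

Live sets:
  b0: in=∅ out={r,z}
  b1: in={r} out={j}
  b2: in={z} out={j}
  b3: in={j} out={j}
  b4: in={j} out={j}
  b5: in={j} out=∅

Interference:
  e: ∅
  j: {r,x,z}
  r: {j,z}
  x: {j}
  z: {j,r}

Colouring:
  {j,r,z} pairwise interfere (3-clique) ⇒ χ ≥ 3
  assign e→r0 j→r0 r→r1 x→r1 z→r2 — no edge inside a register ⇒ χ ≤ 3
  χ = 3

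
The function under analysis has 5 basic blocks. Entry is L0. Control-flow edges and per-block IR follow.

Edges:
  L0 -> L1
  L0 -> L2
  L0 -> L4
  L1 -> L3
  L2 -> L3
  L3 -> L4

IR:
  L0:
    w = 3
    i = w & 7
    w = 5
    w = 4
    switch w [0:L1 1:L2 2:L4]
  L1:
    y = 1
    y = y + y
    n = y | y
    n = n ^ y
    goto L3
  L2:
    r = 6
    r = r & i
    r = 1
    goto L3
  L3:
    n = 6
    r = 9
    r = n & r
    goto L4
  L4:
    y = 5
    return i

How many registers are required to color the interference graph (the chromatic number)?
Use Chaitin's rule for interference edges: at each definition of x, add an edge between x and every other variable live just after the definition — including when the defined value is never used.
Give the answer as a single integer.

Per-block:
  L0 def {i,w} use ∅
  L1 def {n,y} use ∅
  L2 def {r} use {i}
  L3 def {n,r} use ∅
  L4 def {y} use {i}

Live sets:
  L0: in=∅ out={i}
  L1: in={i} out={i}
  L2: in={i} out={i}
  L3: in={i} out={i}
  L4: in={i} out=∅

Conflict graph:
  i↔{n,r,w,y}
  n↔{i,r,y}
  r↔{i,n}
  w↔{i}
  y↔{i,n}

Colouring:
  lower bound: {i,n,r} mutually conflict ⇒ χ ≥ 3
  3-colouring: R0={i}  R1={n,w}  R2={r,y}
  χ = 3

Answer: 3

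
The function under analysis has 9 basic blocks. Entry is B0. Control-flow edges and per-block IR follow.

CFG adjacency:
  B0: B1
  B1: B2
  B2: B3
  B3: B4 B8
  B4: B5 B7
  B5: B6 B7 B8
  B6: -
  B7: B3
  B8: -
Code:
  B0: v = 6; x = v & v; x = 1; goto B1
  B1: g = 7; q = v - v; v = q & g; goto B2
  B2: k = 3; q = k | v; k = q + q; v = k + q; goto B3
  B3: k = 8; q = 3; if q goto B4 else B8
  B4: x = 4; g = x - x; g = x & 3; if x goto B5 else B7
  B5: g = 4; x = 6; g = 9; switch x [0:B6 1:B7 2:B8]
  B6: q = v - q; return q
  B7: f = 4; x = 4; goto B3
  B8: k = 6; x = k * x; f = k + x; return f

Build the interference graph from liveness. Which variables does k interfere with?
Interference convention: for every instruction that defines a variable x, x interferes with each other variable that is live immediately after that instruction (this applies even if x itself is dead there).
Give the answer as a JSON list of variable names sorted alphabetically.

Answer: ["q", "v", "x"]

Analysis:
def/use:
  B0: {v,x} / ∅
  B1: {g,q,v} / {v}
  B2: {k,q,v} / {v}
  B3: {k,q} / ∅
  B4: {g,x} / ∅
  B5: {g,x} / ∅
  B6: {q} / {q,v}
  B7: {f,x} / ∅
  B8: {f,k,x} / {x}

Backward fixpoint:
  B0 li=∅ lo={v,x}
  B1 li={v,x} lo={v,x}
  B2 li={v,x} lo={v,x}
  B3 li={v,x} lo={q,v,x}
  B4 li={q,v} lo={q,v}
  B5 li={q,v} lo={q,v,x}
  B6 li={q,v} lo=∅
  B7 li={v} lo={v,x}
  B8 li={x} lo=∅

Interference:
  f: {v}
  g: {q,v,x}
  k: {q,v,x}
  q: {g,k,v,x}
  v: {f,g,k,q,x}
  x: {g,k,q,v}

N(k) = ["q", "v", "x"]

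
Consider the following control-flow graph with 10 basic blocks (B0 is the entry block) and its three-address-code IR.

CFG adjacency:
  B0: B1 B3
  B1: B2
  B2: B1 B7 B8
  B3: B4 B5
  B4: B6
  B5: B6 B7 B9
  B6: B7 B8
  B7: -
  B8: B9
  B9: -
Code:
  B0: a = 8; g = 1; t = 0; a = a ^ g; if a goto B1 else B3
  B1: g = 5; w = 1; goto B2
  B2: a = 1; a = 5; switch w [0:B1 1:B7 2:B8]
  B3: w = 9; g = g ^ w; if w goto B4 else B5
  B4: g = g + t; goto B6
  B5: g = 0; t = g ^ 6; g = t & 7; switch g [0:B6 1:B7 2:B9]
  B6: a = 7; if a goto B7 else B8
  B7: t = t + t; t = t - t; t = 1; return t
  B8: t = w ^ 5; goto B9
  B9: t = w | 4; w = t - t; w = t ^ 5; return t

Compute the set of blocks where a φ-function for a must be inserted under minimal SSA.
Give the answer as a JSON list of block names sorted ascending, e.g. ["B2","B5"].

Answer: ["B1", "B7", "B8", "B9"]

Working:
idom tree: B1←B0 B2←B1 B3←B0 B4←B3 B5←B3 B6←B3 B7←B0 B8←B0 B9←B0
Dom∩ at merges:
  B1: preds {B0,B2}: {B0} ∩ {B0,B1,B2} = {B0}; idom=B0
  B6: preds {B4,B5}: {B0,B3,B4} ∩ {B0,B3,B5} = {B0,B3}; idom=B3
  B7: preds {B2,B5,B6}: {B0,B1,B2} ∩ {B0,B3,B5} ∩ {B0,B3,B6} = {B0}; idom=B0
  B8: preds {B2,B6}: {B0,B1,B2} ∩ {B0,B3,B6} = {B0}; idom=B0
  B9: preds {B5,B8}: {B0,B3,B5} ∩ {B0,B8} = {B0}; idom=B0

DF walk-up:
  join B1 pred B0: · stop@B0
  join B1 pred B2: B2→B1 stop@B0
  join B6 pred B4: B4 stop@B3
  join B6 pred B5: B5 stop@B3
  join B7 pred B2: B2→B1 stop@B0
  join B7 pred B5: B5→B3 stop@B0
  join B7 pred B6: B6→B3 stop@B0
  join B8 pred B2: B2→B1 stop@B0
  join B8 pred B6: B6→B3 stop@B0
  join B9 pred B5: B5→B3 stop@B0
  join B9 pred B8: B8 stop@B0
  B0 → ∅
  B1 → {B1,B7,B8}
  B2 → {B1,B7,B8}
  B3 → {B7,B8,B9}
  B4 → {B6}
  B5 → {B6,B7,B9}
  B6 → {B7,B8}
  B7 → ∅
  B8 → {B9}
  B9 → ∅

φ for a: defs {B0,B2,B6}
  DF⁺ = {B1,B7,B8,B9}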